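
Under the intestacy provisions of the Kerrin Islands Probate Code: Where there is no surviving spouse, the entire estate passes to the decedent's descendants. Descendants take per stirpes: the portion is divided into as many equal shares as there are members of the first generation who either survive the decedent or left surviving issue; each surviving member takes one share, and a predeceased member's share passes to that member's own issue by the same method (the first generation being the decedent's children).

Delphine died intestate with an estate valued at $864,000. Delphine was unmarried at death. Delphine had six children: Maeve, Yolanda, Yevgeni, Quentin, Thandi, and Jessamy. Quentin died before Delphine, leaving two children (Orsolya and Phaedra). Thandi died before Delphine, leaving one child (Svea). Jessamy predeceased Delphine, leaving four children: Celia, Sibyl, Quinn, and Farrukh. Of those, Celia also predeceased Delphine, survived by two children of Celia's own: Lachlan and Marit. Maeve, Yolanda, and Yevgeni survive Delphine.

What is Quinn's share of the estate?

The entire $864,000 passes to the descendants.
That amount ($864,000) is divided into 6 shares of $144,000: Maeve, Yolanda, and Yevgeni each take $144,000; Quentin's $144,000 share passes to Quentin's issue; Thandi's $144,000 share passes to Thandi's issue; Jessamy's $144,000 share passes to Jessamy's issue.
Quentin's share ($144,000) is divided into 2 shares of $72,000: Orsolya and Phaedra each take $72,000.
Thandi's share ($144,000) passes entirely to Svea.
Jessamy's share ($144,000) is divided into 4 shares of $36,000: Sibyl, Quinn, and Farrukh each take $36,000; Celia's $36,000 share passes to Celia's issue.
Celia's share ($36,000) is divided into 2 shares of $18,000: Lachlan and Marit each take $18,000.

Quinn receives $36,000.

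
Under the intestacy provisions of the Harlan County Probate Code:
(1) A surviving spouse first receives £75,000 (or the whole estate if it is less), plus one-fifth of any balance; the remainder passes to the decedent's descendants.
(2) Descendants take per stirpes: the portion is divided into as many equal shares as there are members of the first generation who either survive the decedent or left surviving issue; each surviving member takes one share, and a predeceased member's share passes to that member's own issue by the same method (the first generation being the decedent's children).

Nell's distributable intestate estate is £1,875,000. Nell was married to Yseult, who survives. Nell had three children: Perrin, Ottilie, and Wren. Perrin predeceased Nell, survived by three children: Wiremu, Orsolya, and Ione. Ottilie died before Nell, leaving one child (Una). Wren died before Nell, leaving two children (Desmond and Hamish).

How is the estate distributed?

Yseult: £435,000; Wiremu: £160,000; Orsolya: £160,000; Ione: £160,000; Una: £480,000; Desmond: £240,000; Hamish: £240,000

Yseult first takes £75,000, leaving a balance of £1,800,000. Yseult then takes one-fifth of the balance (£360,000), for a total of £435,000. The remaining £1,440,000 passes to the descendants.
The descendants' portion (£1,440,000) is divided into 3 shares of £480,000: Perrin's £480,000 share passes to Perrin's issue; Ottilie's £480,000 share passes to Ottilie's issue; Wren's £480,000 share passes to Wren's issue.
Perrin's share (£480,000) is divided into 3 shares of £160,000: Wiremu, Orsolya, and Ione each take £160,000.
Ottilie's share (£480,000) passes entirely to Una.
Wren's share (£480,000) is divided into 2 shares of £240,000: Desmond and Hamish each take £240,000.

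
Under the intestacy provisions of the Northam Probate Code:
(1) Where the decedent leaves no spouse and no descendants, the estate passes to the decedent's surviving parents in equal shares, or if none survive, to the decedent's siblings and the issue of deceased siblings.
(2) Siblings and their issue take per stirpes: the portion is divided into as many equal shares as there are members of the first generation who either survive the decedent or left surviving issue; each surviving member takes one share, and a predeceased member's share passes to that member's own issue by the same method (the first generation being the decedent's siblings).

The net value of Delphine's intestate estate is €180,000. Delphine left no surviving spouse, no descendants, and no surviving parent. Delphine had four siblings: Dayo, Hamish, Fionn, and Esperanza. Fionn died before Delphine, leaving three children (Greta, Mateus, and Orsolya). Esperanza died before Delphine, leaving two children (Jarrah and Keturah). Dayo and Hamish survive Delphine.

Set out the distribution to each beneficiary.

The entire €180,000 passes to the siblings and their issue.
That amount (€180,000) is divided into 4 shares of €45,000: Dayo and Hamish each take €45,000; Fionn's €45,000 share passes to Fionn's issue; Esperanza's €45,000 share passes to Esperanza's issue.
Fionn's share (€45,000) is divided into 3 shares of €15,000: Greta, Mateus, and Orsolya each take €15,000.
Esperanza's share (€45,000) is divided into 2 shares of €22,500: Jarrah and Keturah each take €22,500.

Dayo: €45,000; Hamish: €45,000; Greta: €15,000; Mateus: €15,000; Orsolya: €15,000; Jarrah: €22,500; Keturah: €22,500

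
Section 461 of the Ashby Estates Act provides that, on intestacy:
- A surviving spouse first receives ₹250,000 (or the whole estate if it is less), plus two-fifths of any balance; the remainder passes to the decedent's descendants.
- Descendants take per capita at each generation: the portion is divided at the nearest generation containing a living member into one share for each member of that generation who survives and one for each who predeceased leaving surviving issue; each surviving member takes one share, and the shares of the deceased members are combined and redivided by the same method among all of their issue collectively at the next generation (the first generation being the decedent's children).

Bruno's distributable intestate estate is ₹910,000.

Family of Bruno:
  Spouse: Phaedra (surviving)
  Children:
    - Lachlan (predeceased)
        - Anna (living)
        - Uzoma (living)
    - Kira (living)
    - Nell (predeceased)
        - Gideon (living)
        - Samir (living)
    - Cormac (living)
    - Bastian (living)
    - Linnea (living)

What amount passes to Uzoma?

Uzoma receives ₹33,000.

Phaedra first takes ₹250,000, leaving a balance of ₹660,000. Phaedra then takes two-fifths of the balance (₹264,000), for a total of ₹514,000. The remaining ₹396,000 passes to the descendants.
The descendants' portion (₹396,000) is divided at the children's generation into 6 shares of ₹66,000. Kira, Cormac, Bastian, and Linnea each take ₹66,000. The 2 shares of the deceased (Lachlan and Nell) are combined into a pool of ₹132,000.
That pool (₹132,000) is divided at the grandchildren's generation equally among Anna, Uzoma, Gideon, and Samir: ₹33,000 each.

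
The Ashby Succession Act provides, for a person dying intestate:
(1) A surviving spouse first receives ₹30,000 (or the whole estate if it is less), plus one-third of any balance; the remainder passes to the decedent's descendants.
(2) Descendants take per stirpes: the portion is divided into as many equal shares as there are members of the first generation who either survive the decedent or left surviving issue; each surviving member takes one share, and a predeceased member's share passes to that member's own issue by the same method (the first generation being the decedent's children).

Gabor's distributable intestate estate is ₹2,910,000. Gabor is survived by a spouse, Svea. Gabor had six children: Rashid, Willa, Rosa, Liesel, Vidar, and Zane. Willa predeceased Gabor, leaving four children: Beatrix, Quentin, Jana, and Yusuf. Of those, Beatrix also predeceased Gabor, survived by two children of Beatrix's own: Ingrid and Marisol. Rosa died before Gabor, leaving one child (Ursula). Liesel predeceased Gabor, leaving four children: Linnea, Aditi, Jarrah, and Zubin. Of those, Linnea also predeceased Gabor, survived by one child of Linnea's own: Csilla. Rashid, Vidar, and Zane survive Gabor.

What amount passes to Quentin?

Quentin receives ₹80,000.

Svea first takes ₹30,000, leaving a balance of ₹2,880,000. Svea then takes one-third of the balance (₹960,000), for a total of ₹990,000. The remaining ₹1,920,000 passes to the descendants.
The descendants' portion (₹1,920,000) is divided into 6 shares of ₹320,000: Rashid, Vidar, and Zane each take ₹320,000; Willa's ₹320,000 share passes to Willa's issue; Rosa's ₹320,000 share passes to Rosa's issue; Liesel's ₹320,000 share passes to Liesel's issue.
Willa's share (₹320,000) is divided into 4 shares of ₹80,000: Quentin, Jana, and Yusuf each take ₹80,000; Beatrix's ₹80,000 share passes to Beatrix's issue.
Beatrix's share (₹80,000) is divided into 2 shares of ₹40,000: Ingrid and Marisol each take ₹40,000.
Rosa's share (₹320,000) passes entirely to Ursula.
Liesel's share (₹320,000) is divided into 4 shares of ₹80,000: Aditi, Jarrah, and Zubin each take ₹80,000; Linnea's ₹80,000 share passes to Linnea's issue.
Linnea's share (₹80,000) passes entirely to Csilla.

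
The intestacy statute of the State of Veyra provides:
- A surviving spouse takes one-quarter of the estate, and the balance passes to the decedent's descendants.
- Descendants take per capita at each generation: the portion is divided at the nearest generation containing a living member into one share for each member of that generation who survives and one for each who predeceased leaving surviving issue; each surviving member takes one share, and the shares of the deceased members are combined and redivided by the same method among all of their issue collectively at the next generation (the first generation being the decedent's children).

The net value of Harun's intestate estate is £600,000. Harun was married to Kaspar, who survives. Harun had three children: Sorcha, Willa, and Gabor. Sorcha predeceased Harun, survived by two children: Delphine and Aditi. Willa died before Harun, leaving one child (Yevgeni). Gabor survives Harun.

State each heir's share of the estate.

Kaspar: £150,000; Delphine: £100,000; Aditi: £100,000; Yevgeni: £100,000; Gabor: £150,000

Kaspar takes one-quarter of £600,000 = £150,000. The remaining £450,000 passes to the descendants.
The descendants' portion (£450,000) is divided at the children's generation into 3 shares of £150,000. Gabor takes £150,000. The 2 shares of the deceased (Sorcha and Willa) are combined into a pool of £300,000.
That pool (£300,000) is divided at the grandchildren's generation equally among Delphine, Aditi, and Yevgeni: £100,000 each.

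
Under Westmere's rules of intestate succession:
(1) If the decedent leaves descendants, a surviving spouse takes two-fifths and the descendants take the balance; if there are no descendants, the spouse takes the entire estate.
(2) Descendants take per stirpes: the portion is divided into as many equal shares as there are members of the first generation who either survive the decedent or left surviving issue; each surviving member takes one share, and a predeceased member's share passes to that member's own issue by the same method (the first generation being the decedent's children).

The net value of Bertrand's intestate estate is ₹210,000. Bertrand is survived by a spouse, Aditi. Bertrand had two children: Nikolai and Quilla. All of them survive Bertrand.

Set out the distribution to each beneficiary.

Aditi takes two-fifths of ₹210,000 = ₹84,000. The remaining ₹126,000 passes to the descendants.
The descendants' portion (₹126,000) is divided into 2 shares of ₹63,000: Nikolai and Quilla each take ₹63,000.

Aditi: ₹84,000; Nikolai: ₹63,000; Quilla: ₹63,000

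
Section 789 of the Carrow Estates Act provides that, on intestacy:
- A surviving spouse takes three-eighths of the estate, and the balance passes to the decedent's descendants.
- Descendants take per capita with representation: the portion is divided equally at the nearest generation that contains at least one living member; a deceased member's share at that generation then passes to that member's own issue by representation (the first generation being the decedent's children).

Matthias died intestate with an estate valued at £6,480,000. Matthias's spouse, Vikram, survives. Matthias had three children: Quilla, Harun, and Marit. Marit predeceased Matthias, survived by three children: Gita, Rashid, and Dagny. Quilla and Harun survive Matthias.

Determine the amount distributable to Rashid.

Rashid receives £450,000.

Vikram takes three-eighths of £6,480,000 = £2,430,000. The remaining £4,050,000 passes to the descendants.
The descendants' portion (£4,050,000) is divided into 3 shares of £1,350,000: Quilla and Harun each take £1,350,000; Marit's £1,350,000 share passes to Marit's issue.
Marit's share (£1,350,000) is divided into 3 shares of £450,000: Gita, Rashid, and Dagny each take £450,000.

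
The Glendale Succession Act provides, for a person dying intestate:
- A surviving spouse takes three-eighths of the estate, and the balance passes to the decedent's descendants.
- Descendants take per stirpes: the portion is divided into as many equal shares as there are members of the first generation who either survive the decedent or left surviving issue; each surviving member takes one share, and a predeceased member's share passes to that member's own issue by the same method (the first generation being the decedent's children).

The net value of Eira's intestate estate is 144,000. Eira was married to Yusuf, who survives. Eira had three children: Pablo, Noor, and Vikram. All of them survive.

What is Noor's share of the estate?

Noor receives 30,000.

Yusuf takes three-eighths of 144,000 = 54,000. The remaining 90,000 passes to the descendants.
The descendants' portion (90,000) is divided into 3 shares of 30,000: Pablo, Noor, and Vikram each take 30,000.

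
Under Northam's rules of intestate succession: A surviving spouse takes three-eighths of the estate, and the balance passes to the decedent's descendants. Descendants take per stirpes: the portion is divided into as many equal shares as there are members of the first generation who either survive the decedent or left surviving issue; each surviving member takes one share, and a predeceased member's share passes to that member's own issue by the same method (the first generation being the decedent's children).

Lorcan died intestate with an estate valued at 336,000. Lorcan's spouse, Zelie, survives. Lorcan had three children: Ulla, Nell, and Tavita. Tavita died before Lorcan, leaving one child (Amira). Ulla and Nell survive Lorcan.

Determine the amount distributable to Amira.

Amira receives 70,000.

Zelie takes three-eighths of 336,000 = 126,000. The remaining 210,000 passes to the descendants.
The descendants' portion (210,000) is divided into 3 shares of 70,000: Ulla and Nell each take 70,000; Tavita's 70,000 share passes to Tavita's issue.
Tavita's share (70,000) passes entirely to Amira.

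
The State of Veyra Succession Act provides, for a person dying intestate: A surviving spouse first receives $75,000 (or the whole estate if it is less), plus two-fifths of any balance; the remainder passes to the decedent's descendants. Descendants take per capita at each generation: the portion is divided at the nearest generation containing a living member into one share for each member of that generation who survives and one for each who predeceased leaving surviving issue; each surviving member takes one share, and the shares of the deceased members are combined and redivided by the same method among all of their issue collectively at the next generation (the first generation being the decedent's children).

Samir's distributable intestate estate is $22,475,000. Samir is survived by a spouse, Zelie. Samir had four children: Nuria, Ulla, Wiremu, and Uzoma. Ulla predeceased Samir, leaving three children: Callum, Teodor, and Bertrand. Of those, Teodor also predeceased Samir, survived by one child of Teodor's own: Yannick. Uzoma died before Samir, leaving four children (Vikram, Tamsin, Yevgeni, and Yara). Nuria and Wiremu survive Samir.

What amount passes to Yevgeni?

Zelie first takes $75,000, leaving a balance of $22,400,000. Zelie then takes two-fifths of the balance ($8,960,000), for a total of $9,035,000. The remaining $13,440,000 passes to the descendants.
The descendants' portion ($13,440,000) is divided at the children's generation into 4 shares of $3,360,000. Nuria and Wiremu each take $3,360,000. The 2 shares of the deceased (Ulla and Uzoma) are combined into a pool of $6,720,000.
That pool ($6,720,000) is divided at the grandchildren's generation into 7 shares of $960,000. Callum, Bertrand, Vikram, Tamsin, Yevgeni, and Yara each take $960,000. The remaining share for the deceased Teodor ($960,000) is carried to the next generation.
That pool ($960,000) passes entirely to Yannick, the sole taker at the great-grandchildren's generation.

Yevgeni receives $960,000.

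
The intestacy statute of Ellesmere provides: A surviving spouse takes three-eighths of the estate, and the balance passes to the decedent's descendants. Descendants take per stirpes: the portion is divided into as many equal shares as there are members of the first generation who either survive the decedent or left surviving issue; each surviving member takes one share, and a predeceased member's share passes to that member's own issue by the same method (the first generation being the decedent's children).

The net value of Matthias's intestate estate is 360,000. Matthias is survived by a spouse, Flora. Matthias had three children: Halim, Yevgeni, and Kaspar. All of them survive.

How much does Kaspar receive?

Kaspar receives 75,000.

Flora takes three-eighths of 360,000 = 135,000. The remaining 225,000 passes to the descendants.
The descendants' portion (225,000) is divided into 3 shares of 75,000: Halim, Yevgeni, and Kaspar each take 75,000.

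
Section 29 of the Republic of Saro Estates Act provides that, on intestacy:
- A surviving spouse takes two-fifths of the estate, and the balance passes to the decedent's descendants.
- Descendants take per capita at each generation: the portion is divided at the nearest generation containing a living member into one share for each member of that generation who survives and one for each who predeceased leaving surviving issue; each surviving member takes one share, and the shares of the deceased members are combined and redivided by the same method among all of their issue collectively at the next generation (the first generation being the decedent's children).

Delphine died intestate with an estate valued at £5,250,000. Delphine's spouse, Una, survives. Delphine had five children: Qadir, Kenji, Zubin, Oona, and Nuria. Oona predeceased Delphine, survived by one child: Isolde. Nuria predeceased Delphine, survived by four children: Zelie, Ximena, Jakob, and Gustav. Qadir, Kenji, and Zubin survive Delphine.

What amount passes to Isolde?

Isolde receives £252,000.

Una takes two-fifths of £5,250,000 = £2,100,000. The remaining £3,150,000 passes to the descendants.
The descendants' portion (£3,150,000) is divided at the children's generation into 5 shares of £630,000. Qadir, Kenji, and Zubin each take £630,000. The 2 shares of the deceased (Oona and Nuria) are combined into a pool of £1,260,000.
That pool (£1,260,000) is divided at the grandchildren's generation equally among Isolde, Zelie, Ximena, Jakob, and Gustav: £252,000 each.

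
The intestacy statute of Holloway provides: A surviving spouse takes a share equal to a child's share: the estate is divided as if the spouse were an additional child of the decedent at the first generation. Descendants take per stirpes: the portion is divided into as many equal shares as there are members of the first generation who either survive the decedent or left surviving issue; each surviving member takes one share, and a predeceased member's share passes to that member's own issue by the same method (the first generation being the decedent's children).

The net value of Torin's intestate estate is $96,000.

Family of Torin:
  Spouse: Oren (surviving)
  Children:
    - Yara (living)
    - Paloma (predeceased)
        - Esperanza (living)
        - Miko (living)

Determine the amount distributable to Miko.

The spouse counts as an additional share at the children's level, so there are 3 primary shares of $32,000. Oren takes one such share ($32,000).
The children's combined portion ($64,000) is divided into 2 shares of $32,000: Yara takes $32,000; Paloma's $32,000 share passes to Paloma's issue.
Paloma's share ($32,000) is divided into 2 shares of $16,000: Esperanza and Miko each take $16,000.

Miko receives $16,000.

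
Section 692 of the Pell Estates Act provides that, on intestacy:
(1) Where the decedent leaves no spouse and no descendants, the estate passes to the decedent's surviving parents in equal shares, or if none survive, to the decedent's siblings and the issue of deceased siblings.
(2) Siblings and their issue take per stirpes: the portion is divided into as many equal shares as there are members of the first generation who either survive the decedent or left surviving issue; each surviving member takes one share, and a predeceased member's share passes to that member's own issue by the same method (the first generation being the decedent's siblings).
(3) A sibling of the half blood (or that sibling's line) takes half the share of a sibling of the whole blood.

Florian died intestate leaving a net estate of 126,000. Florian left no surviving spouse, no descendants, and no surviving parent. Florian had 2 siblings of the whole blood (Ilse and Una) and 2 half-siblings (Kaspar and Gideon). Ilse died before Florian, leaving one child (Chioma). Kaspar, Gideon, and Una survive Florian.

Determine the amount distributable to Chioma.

The entire 126,000 passes to the siblings and their issue.
Counting each half-blood sibling's line as half a unit, there are 3 units in 126,000, so one unit is 42,000. Whole-blood lines (Ilse and Una) take 42,000 each; half-blood lines (Kaspar and Gideon) take 21,000 each.
Ilse's share (42,000) passes entirely to Chioma.

Chioma receives 42,000.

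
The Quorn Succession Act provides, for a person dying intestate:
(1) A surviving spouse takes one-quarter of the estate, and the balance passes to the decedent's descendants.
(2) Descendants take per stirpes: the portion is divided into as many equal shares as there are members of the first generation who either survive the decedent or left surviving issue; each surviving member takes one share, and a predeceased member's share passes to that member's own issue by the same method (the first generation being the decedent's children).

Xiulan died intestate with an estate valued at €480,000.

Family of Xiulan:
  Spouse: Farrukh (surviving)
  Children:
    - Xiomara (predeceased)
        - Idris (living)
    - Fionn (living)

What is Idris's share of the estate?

Farrukh takes one-quarter of €480,000 = €120,000. The remaining €360,000 passes to the descendants.
The descendants' portion (€360,000) is divided into 2 shares of €180,000: Fionn takes €180,000; Xiomara's €180,000 share passes to Xiomara's issue.
Xiomara's share (€180,000) passes entirely to Idris.

Idris receives €180,000.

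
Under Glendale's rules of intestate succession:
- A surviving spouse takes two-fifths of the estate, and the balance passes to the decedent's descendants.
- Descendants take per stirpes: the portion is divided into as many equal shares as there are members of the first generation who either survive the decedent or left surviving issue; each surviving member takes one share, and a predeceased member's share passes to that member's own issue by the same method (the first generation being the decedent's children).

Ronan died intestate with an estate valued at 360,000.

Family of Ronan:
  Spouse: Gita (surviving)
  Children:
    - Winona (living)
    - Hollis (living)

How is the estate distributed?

Gita takes two-fifths of 360,000 = 144,000. The remaining 216,000 passes to the descendants.
The descendants' portion (216,000) is divided into 2 shares of 108,000: Winona and Hollis each take 108,000.

Gita: 144,000; Winona: 108,000; Hollis: 108,000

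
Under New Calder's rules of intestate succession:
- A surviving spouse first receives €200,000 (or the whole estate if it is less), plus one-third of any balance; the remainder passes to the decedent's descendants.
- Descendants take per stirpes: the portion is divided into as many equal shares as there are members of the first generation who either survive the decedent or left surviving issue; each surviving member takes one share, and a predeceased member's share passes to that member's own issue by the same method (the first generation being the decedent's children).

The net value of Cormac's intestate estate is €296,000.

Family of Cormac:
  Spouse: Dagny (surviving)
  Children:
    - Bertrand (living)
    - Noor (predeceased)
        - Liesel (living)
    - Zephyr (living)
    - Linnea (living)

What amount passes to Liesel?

Dagny first takes €200,000, leaving a balance of €96,000. Dagny then takes one-third of the balance (€32,000), for a total of €232,000. The remaining €64,000 passes to the descendants.
The descendants' portion (€64,000) is divided into 4 shares of €16,000: Bertrand, Zephyr, and Linnea each take €16,000; Noor's €16,000 share passes to Noor's issue.
Noor's share (€16,000) passes entirely to Liesel.

Liesel receives €16,000.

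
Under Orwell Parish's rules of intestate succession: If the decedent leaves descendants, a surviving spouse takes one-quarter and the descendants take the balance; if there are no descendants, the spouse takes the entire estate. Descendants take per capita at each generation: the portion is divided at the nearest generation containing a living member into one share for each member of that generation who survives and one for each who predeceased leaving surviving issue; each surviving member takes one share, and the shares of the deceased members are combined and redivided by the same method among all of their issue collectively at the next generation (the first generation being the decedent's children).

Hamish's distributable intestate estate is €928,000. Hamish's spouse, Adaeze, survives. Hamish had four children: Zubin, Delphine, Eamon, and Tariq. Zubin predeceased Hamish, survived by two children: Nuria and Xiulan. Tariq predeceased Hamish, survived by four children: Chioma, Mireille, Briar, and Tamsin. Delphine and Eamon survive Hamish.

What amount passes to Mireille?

Adaeze takes one-quarter of €928,000 = €232,000. The remaining €696,000 passes to the descendants.
The descendants' portion (€696,000) is divided at the children's generation into 4 shares of €174,000. Delphine and Eamon each take €174,000. The 2 shares of the deceased (Zubin and Tariq) are combined into a pool of €348,000.
That pool (€348,000) is divided at the grandchildren's generation equally among Nuria, Xiulan, Chioma, Mireille, Briar, and Tamsin: €58,000 each.

Mireille receives €58,000.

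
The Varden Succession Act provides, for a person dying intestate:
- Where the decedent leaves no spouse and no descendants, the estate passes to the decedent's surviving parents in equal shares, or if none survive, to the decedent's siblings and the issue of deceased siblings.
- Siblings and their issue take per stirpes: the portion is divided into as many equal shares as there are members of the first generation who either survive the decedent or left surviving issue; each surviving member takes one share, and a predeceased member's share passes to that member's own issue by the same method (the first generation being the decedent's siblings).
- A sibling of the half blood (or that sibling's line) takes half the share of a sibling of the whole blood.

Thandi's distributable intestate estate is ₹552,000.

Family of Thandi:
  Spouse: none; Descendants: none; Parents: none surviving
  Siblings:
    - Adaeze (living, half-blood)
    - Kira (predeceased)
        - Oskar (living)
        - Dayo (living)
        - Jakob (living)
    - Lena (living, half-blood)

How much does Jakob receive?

The entire ₹552,000 passes to the siblings and their issue.
Counting each half-blood sibling's line as half a unit, there are 2 units in ₹552,000, so one unit is ₹276,000. Whole-blood lines (Kira) take ₹276,000 each; half-blood lines (Adaeze and Lena) take ₹138,000 each.
Kira's share (₹276,000) is divided into 3 shares of ₹92,000: Oskar, Dayo, and Jakob each take ₹92,000.

Jakob receives ₹92,000.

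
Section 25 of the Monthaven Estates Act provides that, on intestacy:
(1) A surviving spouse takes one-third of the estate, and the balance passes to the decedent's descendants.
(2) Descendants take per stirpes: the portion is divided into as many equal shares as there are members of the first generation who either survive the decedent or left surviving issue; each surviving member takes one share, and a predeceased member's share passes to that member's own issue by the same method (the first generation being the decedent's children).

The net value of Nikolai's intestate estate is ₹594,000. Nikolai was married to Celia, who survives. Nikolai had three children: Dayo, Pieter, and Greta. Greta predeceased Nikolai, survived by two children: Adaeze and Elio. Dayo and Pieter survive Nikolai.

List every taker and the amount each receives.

Celia takes one-third of ₹594,000 = ₹198,000. The remaining ₹396,000 passes to the descendants.
The descendants' portion (₹396,000) is divided into 3 shares of ₹132,000: Dayo and Pieter each take ₹132,000; Greta's ₹132,000 share passes to Greta's issue.
Greta's share (₹132,000) is divided into 2 shares of ₹66,000: Adaeze and Elio each take ₹66,000.

Celia: ₹198,000; Dayo: ₹132,000; Pieter: ₹132,000; Adaeze: ₹66,000; Elio: ₹66,000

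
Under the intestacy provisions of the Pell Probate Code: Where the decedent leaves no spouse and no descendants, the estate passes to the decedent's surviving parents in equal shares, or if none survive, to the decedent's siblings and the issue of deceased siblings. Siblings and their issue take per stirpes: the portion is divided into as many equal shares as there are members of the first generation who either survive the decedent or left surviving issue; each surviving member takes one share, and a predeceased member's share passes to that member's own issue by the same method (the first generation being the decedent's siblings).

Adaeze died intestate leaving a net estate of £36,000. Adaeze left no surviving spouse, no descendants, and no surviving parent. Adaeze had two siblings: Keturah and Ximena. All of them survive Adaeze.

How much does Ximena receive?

The entire £36,000 passes to the siblings and their issue.
That amount (£36,000) is divided into 2 shares of £18,000: Keturah and Ximena each take £18,000.

Ximena receives £18,000.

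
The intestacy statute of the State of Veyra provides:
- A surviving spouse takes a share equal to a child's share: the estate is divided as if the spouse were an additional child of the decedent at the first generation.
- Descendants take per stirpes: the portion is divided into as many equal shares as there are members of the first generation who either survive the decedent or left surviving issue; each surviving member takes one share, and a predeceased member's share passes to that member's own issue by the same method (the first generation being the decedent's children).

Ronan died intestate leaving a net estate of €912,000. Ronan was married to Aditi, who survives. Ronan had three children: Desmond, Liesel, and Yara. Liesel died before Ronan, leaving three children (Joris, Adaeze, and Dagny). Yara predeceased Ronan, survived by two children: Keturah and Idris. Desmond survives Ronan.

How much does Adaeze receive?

Adaeze receives €76,000.

The spouse counts as an additional share at the children's level, so there are 4 primary shares of €228,000. Aditi takes one such share (€228,000).
The children's combined portion (€684,000) is divided into 3 shares of €228,000: Desmond takes €228,000; Liesel's €228,000 share passes to Liesel's issue; Yara's €228,000 share passes to Yara's issue.
Liesel's share (€228,000) is divided into 3 shares of €76,000: Joris, Adaeze, and Dagny each take €76,000.
Yara's share (€228,000) is divided into 2 shares of €114,000: Keturah and Idris each take €114,000.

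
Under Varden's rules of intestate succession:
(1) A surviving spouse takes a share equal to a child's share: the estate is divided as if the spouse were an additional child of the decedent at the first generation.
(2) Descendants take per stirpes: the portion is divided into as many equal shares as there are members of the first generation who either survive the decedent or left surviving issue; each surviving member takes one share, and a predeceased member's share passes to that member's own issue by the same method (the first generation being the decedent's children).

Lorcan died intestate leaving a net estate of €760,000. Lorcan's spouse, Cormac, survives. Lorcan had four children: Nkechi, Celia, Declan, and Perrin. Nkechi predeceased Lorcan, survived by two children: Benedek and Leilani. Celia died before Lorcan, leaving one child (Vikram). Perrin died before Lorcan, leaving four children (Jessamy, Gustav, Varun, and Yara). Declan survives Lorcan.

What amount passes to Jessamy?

Jessamy receives €38,000.

The spouse counts as an additional share at the children's level, so there are 5 primary shares of €152,000. Cormac takes one such share (€152,000).
The children's combined portion (€608,000) is divided into 4 shares of €152,000: Declan takes €152,000; Nkechi's €152,000 share passes to Nkechi's issue; Celia's €152,000 share passes to Celia's issue; Perrin's €152,000 share passes to Perrin's issue.
Nkechi's share (€152,000) is divided into 2 shares of €76,000: Benedek and Leilani each take €76,000.
Celia's share (€152,000) passes entirely to Vikram.
Perrin's share (€152,000) is divided into 4 shares of €38,000: Jessamy, Gustav, Varun, and Yara each take €38,000.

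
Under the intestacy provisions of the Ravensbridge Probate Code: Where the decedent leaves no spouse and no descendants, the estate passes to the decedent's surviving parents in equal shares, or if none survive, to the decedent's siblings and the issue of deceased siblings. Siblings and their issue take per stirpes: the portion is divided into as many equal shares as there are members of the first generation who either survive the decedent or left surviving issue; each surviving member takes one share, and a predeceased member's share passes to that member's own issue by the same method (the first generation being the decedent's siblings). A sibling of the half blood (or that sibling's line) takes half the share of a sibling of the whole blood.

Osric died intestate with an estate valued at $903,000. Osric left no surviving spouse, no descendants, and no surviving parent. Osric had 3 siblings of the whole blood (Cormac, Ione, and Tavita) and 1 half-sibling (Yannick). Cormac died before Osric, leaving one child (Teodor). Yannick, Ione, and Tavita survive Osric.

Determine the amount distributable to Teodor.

The entire $903,000 passes to the siblings and their issue.
Counting each half-blood sibling's line as half a unit, there are 7/2 units in $903,000, so one unit is $258,000. Whole-blood lines (Cormac, Ione, and Tavita) take $258,000 each; half-blood lines (Yannick) take $129,000 each.
Cormac's share ($258,000) passes entirely to Teodor.

Teodor receives $258,000.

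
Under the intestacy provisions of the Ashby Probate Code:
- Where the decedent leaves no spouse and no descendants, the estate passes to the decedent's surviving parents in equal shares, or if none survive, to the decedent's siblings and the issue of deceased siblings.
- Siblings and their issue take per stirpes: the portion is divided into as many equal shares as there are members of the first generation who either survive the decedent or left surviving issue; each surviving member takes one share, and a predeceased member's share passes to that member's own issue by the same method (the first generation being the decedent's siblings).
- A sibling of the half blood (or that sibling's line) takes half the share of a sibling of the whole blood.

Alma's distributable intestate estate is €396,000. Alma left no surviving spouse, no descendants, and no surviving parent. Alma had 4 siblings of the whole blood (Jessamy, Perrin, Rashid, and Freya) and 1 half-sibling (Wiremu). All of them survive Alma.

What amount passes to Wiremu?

Wiremu receives €44,000.

The entire €396,000 passes to the siblings and their issue.
Counting each half-blood sibling's line as half a unit, there are 9/2 units in €396,000, so one unit is €88,000. Whole-blood lines (Jessamy, Perrin, Rashid, and Freya) take €88,000 each; half-blood lines (Wiremu) take €44,000 each.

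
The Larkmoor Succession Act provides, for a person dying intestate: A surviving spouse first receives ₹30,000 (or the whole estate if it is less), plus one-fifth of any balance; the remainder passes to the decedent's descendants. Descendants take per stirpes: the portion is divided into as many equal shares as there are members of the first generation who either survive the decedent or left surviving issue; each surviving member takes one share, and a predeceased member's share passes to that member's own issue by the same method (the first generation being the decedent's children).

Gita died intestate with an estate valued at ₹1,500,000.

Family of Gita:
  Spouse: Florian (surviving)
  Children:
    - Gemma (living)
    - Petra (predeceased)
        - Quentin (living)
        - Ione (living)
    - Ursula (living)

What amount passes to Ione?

Ione receives ₹196,000.

Florian first takes ₹30,000, leaving a balance of ₹1,470,000. Florian then takes one-fifth of the balance (₹294,000), for a total of ₹324,000. The remaining ₹1,176,000 passes to the descendants.
The descendants' portion (₹1,176,000) is divided into 3 shares of ₹392,000: Gemma and Ursula each take ₹392,000; Petra's ₹392,000 share passes to Petra's issue.
Petra's share (₹392,000) is divided into 2 shares of ₹196,000: Quentin and Ione each take ₹196,000.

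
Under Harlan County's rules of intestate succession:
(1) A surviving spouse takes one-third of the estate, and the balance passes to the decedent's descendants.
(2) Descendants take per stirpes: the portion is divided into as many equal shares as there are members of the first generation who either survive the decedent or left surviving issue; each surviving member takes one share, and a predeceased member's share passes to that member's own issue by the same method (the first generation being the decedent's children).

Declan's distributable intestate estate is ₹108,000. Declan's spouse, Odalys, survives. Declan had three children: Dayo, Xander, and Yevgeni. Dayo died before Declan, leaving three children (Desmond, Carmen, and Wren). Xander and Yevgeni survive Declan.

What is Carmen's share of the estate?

Carmen receives ₹8,000.

Odalys takes one-third of ₹108,000 = ₹36,000. The remaining ₹72,000 passes to the descendants.
The descendants' portion (₹72,000) is divided into 3 shares of ₹24,000: Xander and Yevgeni each take ₹24,000; Dayo's ₹24,000 share passes to Dayo's issue.
Dayo's share (₹24,000) is divided into 3 shares of ₹8,000: Desmond, Carmen, and Wren each take ₹8,000.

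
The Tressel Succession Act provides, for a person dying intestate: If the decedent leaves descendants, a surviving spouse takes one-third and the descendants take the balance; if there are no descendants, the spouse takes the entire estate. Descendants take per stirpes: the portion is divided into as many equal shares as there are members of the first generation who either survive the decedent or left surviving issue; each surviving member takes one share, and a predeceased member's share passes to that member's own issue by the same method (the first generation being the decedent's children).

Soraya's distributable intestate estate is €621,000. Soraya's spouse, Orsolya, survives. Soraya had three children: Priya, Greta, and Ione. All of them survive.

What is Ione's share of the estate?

Ione receives €138,000.

Orsolya takes one-third of €621,000 = €207,000. The remaining €414,000 passes to the descendants.
The descendants' portion (€414,000) is divided into 3 shares of €138,000: Priya, Greta, and Ione each take €138,000.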